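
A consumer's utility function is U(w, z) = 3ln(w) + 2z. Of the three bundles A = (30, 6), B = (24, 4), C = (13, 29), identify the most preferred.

Bundle C

Evaluate utility at each bundle:
U(A) = 22.204.
U(B) = 17.534.
U(C) = 65.695.
Highest utility is C, so C ≻ A ≻ B.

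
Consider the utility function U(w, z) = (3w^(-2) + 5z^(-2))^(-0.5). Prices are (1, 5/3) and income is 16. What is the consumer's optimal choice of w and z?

For CES with ρ = -2, MRS = (3/5)·(z/w)^3.
Tangency: set MRS = p_w/p_z = 1/(5/3) = 0.6.
So (z/w)^3 = 1; taking the cube root, z/w = 1, i.e. z = w.
Substitute into the budget 1·w + (5/3)·z = 16: (8/3)·w = 16, so w* = 6 and z* = 6.

w* = 6, z* = 6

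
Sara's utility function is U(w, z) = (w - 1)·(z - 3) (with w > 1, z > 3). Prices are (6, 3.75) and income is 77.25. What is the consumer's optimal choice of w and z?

w* = 6, z* = 11

MU_w = (z−3), MU_z = (w−1).
MRS = (z−3)/(w−1).
Tangency: set MRS = p_w/p_z = 6/3.75 = 1.6.
So (z − 3)/(w − 1) = 1.6, i.e. (z − 3) = 1.6·(w − 1).
Rewrite the budget in excess-of-subsistence terms: 6·(w − 1) + 3.75·(z − 3) = 77.25 − 6·1 − 3.75·3 = 60.
Substituting, 12·(w − 1) = 60, so w − 1 = 5 and w* = 6.
Then z − 3 = 1.6·5 = 8, so z* = 11.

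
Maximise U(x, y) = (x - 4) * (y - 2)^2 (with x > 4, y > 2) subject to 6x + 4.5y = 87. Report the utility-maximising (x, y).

x* = 7, y* = 10

MU_x = (y−2)^2, MU_y = 2·(x−4)·(y−2).
MRS = (1/2)·(y−2)/(x−4).
Tangency: set MRS = p_x/p_y = 6/4.5 = 4/3.
So (1/2)·(y − 2)/(x − 4) = 4/3, i.e. (y − 2) = (8/3)·(x − 4).
Rewrite the budget in excess-of-subsistence terms: 6·(x − 4) + 4.5·(y − 2) = 87 − 6·4 − 4.5·2 = 54.
Substituting, 18·(x − 4) = 54, so x − 4 = 3 and x* = 7.
Then y − 2 = (8/3)·3 = 8, so y* = 10.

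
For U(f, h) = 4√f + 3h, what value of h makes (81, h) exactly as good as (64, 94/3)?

h = 30

U(64, 94/3) = 126.
Set U(81, h) = 126 and solve.
With f = 81: √81 = 9, so 3h = 126 − 4·9 = 90 and h = 30.
Check: U(81, 30) = 126.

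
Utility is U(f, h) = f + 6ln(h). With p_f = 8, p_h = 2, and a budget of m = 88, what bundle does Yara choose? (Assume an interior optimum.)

f* = 5, h* = 24

MU_f = 1, MU_h = 6/h.
MRS = 1 ÷ (6/h).
Tangency: set MRS = p_f/p_h = 8/2 = 4.
MRS depends only on h: (1/6)·h = 4 ⇒ h* = 4/(1/6) = 24.
From the budget, 8·f = 88 − 2·24 = 40, so f* = 5.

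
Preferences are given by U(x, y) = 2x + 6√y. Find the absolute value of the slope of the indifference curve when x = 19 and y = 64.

MRS = 16/3

MU_x = 2, MU_y = 6/(2√y).
MRS = 2 ÷ (6/(2√y)).
At (19, 64): MRS = 16/3.
So at (19, 64) the consumer would give up 16/3 units of y for one more unit of x.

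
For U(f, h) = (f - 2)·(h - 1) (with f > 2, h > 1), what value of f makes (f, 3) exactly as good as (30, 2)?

f = 16

U(30, 2) = 28.
Set U(f, 3) = 28 and solve.
With h = 3: (3 − 1) = 2, so (f − 2) = 28/2 = 14.
So f = 2 + 14 = 16.
Check: U(16, 3) = 28.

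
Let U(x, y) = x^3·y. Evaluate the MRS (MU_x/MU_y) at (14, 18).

MRS = 27/7

MU_x = 3·x^2·y and MU_y = x^3.
MRS = MU_x/MU_y = (3/1)·y/x.
At (14, 18): MRS = 27/7.
So at (14, 18) the consumer would give up 27/7 units of y for one more unit of x.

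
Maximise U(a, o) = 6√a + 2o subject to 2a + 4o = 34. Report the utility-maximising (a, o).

a* = 9, o* = 4

MU_a = 6/(2√a), MU_o = 2.
MRS = 6/(2√a) ÷ 2.
Tangency: set MRS = p_a/p_o = 2/4 = 0.5.
MRS depends only on a: 1.5/√a = 0.5 ⇒ √a = 1.5/0.5 = 3 ⇒ a* = 9.
From the budget, 4·o = 34 − 2·9 = 16, so o* = 4.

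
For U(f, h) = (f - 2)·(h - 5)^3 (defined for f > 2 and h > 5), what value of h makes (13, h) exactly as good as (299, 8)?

U(299, 8) = 8019.
Set U(13, h) = 8019 and solve.
With f = 13: (13 − 2) = 11, so (h − 5)^3 = 8019/11 = 729.
Taking the cube root (with h > 5): h − 5 = 9, so h = 14.
Check: U(13, 14) = 8019.

h = 14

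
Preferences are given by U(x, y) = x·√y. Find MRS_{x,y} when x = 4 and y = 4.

MRS = 2

MU_x = √y and MU_y = 0.5·x·y^(-0.5).
MRS = MU_x/MU_y = (2)·y/x.
At (4, 4): MRS = 2.
The indifference curve has slope −2 at this bundle.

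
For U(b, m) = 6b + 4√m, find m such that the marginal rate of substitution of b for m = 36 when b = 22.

MU_b = 6, MU_m = 4/(2√m).
MRS = 6 ÷ (4/(2√m)).
MRS depends only on m: 3·√m = 36 ⇒ √m = 36/3 = 12 ⇒ m = 144.

m = 144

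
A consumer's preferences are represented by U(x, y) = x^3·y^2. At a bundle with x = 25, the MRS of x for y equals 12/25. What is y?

y = 8

MU_x = 3·x^2·y^2 and MU_y = 2·x^3·y.
MRS = MU_x/MU_y = (3/2)·y/x.
Substitute x = 25: MRS = y/(50/3). Setting y/(50/3) = 12/25 gives y = (12/25)·(50/3) = 8.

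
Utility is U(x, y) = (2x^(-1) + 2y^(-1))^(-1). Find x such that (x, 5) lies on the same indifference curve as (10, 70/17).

x = 7

U depends on (x, y) only through S = 2x^(-1) + 2y^(-1), so equal utility means equal S. At (10, 70/17): S = 24/35.
With y = 5: 2·5^(-1) = 0.4, so 2x^(-1) = 24/35 − 0.4 = 2/7, i.e. x^(-1) = 1/7.
Hence x = 1/(1/7) = 7.
Check: U(7, 5) = 1.4583.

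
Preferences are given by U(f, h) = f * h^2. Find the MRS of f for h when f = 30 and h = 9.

MRS = 0.15

MU_f = h^2 and MU_h = 2·f·h.
MRS = MU_f/MU_h = (1/2)·h/f.
At (30, 9): MRS = 0.15.
So at (30, 9) the consumer would give up 0.15 units of h for one more unit of f.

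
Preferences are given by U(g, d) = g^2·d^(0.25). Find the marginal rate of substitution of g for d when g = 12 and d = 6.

MRS = 4

MU_g = 2·g·d^(0.25) and MU_d = 0.25·g^2·d^(-0.75).
MRS = MU_g/MU_d = (8)·d/g.
At (12, 6): MRS = 4.
That is, one extra unit of g is worth 4 units of d at the margin.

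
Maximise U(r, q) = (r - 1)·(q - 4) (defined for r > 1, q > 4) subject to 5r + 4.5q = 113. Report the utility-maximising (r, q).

MU_r = (q−4), MU_q = (r−1).
MRS = (q−4)/(r−1).
Tangency: set MRS = p_r/p_q = 5/4.5 = 10/9.
So (q − 4)/(r − 1) = 10/9, i.e. (q − 4) = (10/9)·(r − 1).
Rewrite the budget in excess-of-subsistence terms: 5·(r − 1) + 4.5·(q − 4) = 113 − 5·1 − 4.5·4 = 90.
Substituting, 10·(r − 1) = 90, so r − 1 = 9 and r* = 10.
Then q − 4 = (10/9)·9 = 10, so q* = 14.

r* = 10, q* = 14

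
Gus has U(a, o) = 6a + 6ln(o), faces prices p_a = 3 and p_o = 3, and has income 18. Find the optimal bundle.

a* = 5, o* = 1

MU_a = 6, MU_o = 6/o.
MRS = 6 ÷ (6/o).
Tangency: set MRS = p_a/p_o = 3/3 = 1.
MRS depends only on o: o = 1 ⇒ o* = 1.
From the budget, 3·a = 18 − 3·1 = 15, so a* = 5.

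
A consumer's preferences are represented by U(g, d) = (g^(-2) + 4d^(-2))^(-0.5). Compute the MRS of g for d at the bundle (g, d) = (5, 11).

For CES with ρ = -2, MRS = (1/4)·(d/g)^3.
At (5, 11): MRS = 1331/500.
That is, one extra unit of g is worth 1331/500 units of d at the margin.

MRS = 1331/500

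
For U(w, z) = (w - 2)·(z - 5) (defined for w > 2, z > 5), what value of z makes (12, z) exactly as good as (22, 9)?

U(22, 9) = 80.
Set U(12, z) = 80 and solve.
With w = 12: (12 − 2) = 10, so (z − 5) = 80/10 = 8.
So z = 5 + 8 = 13.
Check: U(12, 13) = 80.

z = 13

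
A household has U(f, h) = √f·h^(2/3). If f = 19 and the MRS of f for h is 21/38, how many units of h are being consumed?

MU_f = 0.5·f^(-0.5)·h^(2/3) and MU_h = 2/3·√f·h^(-1/3).
MRS = MU_f/MU_h = (0.75)·h/f.
Substitute f = 19: MRS = h/(76/3). Setting h/(76/3) = 21/38 gives h = (21/38)·(76/3) = 14.

h = 14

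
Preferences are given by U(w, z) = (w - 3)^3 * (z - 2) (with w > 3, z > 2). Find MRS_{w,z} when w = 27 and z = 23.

MU_w = 3·(w−3)^2·(z−2), MU_z = (w−3)^3.
MRS = (3/1)·(z−2)/(w−3).
At (27, 23): MRS = 2.625.
So at (27, 23) the consumer would give up 2.625 units of z for one more unit of w.

MRS = 2.625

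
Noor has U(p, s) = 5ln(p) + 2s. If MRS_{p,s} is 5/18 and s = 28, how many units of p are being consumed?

MU_p = 5/p, MU_s = 2.
MRS = 5/p ÷ 2.
MRS depends only on p: 2.5/p = 5/18 ⇒ p = 2.5/(5/18) = 9.

p = 9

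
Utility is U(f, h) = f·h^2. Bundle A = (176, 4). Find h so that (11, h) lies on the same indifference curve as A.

U(176, 4) = 2816.
Set U(11, h) = 2816 and solve.
With f = 11: h^2 = 2816/11 = 256; taking the square root, h = 16.
Check: U(11, 16) = 2816.

h = 16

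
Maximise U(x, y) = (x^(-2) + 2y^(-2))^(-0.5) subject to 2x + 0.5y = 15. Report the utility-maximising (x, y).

For CES with ρ = -2, MRS = (1/2)·(y/x)^3.
Tangency: set MRS = p_x/p_y = 2/0.5 = 4.
So (y/x)^3 = 8; taking the cube root, y/x = 2, i.e. y = 2·x.
Substitute into the budget 2·x + 0.5·y = 15: 3·x = 15, so x* = 5 and y* = 2·5 = 10.

x* = 5, y* = 10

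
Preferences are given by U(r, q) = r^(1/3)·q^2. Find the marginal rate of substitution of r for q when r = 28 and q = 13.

MU_r = 1/3·r^(-2/3)·q^2 and MU_q = 2·r^(1/3)·q.
MRS = MU_r/MU_q = (1/6)·q/r.
At (28, 13): MRS = 13/168.
That is, one extra unit of r is worth 13/168 units of q at the margin.

MRS = 13/168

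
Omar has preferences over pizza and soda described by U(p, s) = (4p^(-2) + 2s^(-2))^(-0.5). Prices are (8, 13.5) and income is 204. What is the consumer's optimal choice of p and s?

For CES with ρ = -2, MRS = (4/2)·(s/p)^3.
Tangency: set MRS = p_p/p_s = 8/13.5 = 16/27.
So (s/p)^3 = 8/27; taking the cube root, s/p = 2/3, i.e. s = (2/3)·p.
Substitute into the budget 8·p + 13.5·s = 204: 17·p = 204, so p* = 12 and s* = (2/3)·12 = 8.

p* = 12, s* = 8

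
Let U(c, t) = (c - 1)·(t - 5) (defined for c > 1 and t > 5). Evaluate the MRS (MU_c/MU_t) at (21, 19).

MRS = 0.7

MU_c = (t−5), MU_t = (c−1).
MRS = (t−5)/(c−1).
At (21, 19): MRS = 0.7.
So at (21, 19) the consumer would give up 0.7 units of t for one more unit of c.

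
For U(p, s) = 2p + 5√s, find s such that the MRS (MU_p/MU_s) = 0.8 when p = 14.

s = 1

MU_p = 2, MU_s = 5/(2√s).
MRS = 2 ÷ (5/(2√s)).
MRS depends only on s: 0.8·√s = 0.8 ⇒ √s = 0.8/0.8 = 1 ⇒ s = 1.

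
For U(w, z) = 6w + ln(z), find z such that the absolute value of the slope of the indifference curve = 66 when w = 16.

z = 11

MU_w = 6, MU_z = 1/z.
MRS = 6 ÷ (1/z).
MRS depends only on z: 6·z = 66 ⇒ z = 66/6 = 11.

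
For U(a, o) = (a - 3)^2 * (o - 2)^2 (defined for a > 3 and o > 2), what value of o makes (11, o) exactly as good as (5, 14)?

o = 5

U(5, 14) = 576.
Set U(11, o) = 576 and solve.
With a = 11: (11 − 3)^2 = 64, so (o − 2)^2 = 576/64 = 9.
Taking the square root (with o > 2): o − 2 = 3, so o = 5.
Check: U(11, 5) = 576.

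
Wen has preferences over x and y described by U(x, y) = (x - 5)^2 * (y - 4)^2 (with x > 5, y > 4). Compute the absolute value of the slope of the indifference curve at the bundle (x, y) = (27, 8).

MRS = 2/11

MU_x = 2·(x−5)·(y−4)^2, MU_y = 2·(x−5)^2·(y−4).
MRS = (y−4)/(x−5).
At (27, 8): MRS = 2/11.
So at (27, 8) the consumer would give up 2/11 units of y for one more unit of x.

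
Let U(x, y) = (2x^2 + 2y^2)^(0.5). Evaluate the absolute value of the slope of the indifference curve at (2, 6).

For CES with ρ = 2, MRS = (y/x)^(-1).
At (2, 6): MRS = 1/3.
The indifference curve has slope −1/3 at this bundle.

MRS = 1/3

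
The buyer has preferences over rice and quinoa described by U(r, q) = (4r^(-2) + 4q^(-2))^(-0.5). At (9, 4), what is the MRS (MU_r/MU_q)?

MRS = 64/729

For CES with ρ = -2, MRS = (q/r)^3.
At (9, 4): MRS = 64/729.
So at (9, 4) the consumer would give up 64/729 units of q for one more unit of r.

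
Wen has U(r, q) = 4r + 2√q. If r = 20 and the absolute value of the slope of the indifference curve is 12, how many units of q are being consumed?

q = 9

MU_r = 4, MU_q = 2/(2√q).
MRS = 4 ÷ (2/(2√q)).
MRS depends only on q: 4·√q = 12 ⇒ √q = 12/4 = 3 ⇒ q = 9.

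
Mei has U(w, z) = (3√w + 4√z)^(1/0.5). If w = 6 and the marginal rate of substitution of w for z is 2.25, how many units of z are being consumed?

z = 54

For CES with ρ = 0.5, MRS = (3/4)·√(z/w).
Setting (3/4)·√(z/6) = 2.25 gives √(z/6) = 3, so z/6 = 9 and z = 54.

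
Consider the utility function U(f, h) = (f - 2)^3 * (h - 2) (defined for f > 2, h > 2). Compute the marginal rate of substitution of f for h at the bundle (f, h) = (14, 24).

MU_f = 3·(f−2)^2·(h−2), MU_h = (f−2)^3.
MRS = (3/1)·(h−2)/(f−2).
At (14, 24): MRS = 5.5.
So at (14, 24) the consumer would give up 5.5 units of h for one more unit of f.

MRS = 5.5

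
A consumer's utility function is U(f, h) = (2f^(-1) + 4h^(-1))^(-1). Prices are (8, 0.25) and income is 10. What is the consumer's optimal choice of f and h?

For CES with ρ = -1, MRS = (2/4)·(h/f)^2.
Tangency: set MRS = p_f/p_h = 8/0.25 = 32.
So (h/f)^2 = 64; taking the square root, h/f = 8, i.e. h = 8·f.
Substitute into the budget 8·f + 0.25·h = 10: 10·f = 10, so f* = 1 and h* = 8·1 = 8.

f* = 1, h* = 8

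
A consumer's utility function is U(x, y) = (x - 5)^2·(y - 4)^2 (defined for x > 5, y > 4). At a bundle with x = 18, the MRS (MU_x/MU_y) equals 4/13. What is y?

MU_x = 2·(x−5)·(y−4)^2, MU_y = 2·(x−5)^2·(y−4).
MRS = (y−4)/(x−5).
Substitute x = 18: MRS = (y − 4)/13. Setting this equal to 4/13 gives y − 4 = (4/13)·13 = 4, so y = 8.

y = 8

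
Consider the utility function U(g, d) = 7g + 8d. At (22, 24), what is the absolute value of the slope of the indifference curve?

MU_g = 7, MU_d = 8, so MRS = 7/8 = 0.875 at every bundle.
At (22, 24): MRS = 0.875.
So at (22, 24) the consumer would give up 0.875 units of d for one more unit of g.

MRS = 0.875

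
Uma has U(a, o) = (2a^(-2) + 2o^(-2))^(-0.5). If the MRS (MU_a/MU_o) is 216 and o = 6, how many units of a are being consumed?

a = 1

For CES with ρ = -2, MRS = (o/a)^3.
Setting (6/a)^3 = 216 gives 6/a = 6 and a = 1.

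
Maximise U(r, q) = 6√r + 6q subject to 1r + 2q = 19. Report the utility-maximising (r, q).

MU_r = 6/(2√r), MU_q = 6.
MRS = 6/(2√r) ÷ 6.
Tangency: set MRS = p_r/p_q = 1/2 = 0.5.
MRS depends only on r: 0.5/√r = 0.5 ⇒ √r = 0.5/0.5 = 1 ⇒ r* = 1.
From the budget, 2·q = 19 − 1·1 = 18, so q* = 9.

r* = 1, q* = 9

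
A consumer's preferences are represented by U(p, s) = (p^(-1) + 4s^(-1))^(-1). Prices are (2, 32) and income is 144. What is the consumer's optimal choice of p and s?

For CES with ρ = -1, MRS = (1/4)·(s/p)^2.
Tangency: set MRS = p_p/p_s = 2/32 = 1/16.
So (s/p)^2 = 0.25; taking the square root, s/p = 0.5, i.e. s = 0.5·p.
Substitute into the budget 2·p + 32·s = 144: 18·p = 144, so p* = 8 and s* = 0.5·8 = 4.

p* = 8, s* = 4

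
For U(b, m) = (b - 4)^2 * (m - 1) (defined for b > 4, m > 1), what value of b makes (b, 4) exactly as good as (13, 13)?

U(13, 13) = 972.
Set U(b, 4) = 972 and solve.
With m = 4: (4 − 1) = 3, so (b − 4)^2 = 972/3 = 324.
Taking the square root (with b > 4): b − 4 = 18, so b = 22.
Check: U(22, 4) = 972.

b = 22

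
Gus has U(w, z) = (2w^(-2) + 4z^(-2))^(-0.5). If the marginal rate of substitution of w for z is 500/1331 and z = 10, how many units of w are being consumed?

For CES with ρ = -2, MRS = (2/4)·(z/w)^3.
Setting (2/4)·(10/w)^3 = 500/1331 gives (10/w)^3 = 1000/1331, so 10/w = 10/11 and w = 11.

w = 11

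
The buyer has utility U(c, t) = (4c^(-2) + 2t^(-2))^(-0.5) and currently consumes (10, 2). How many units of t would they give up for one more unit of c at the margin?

MRS = 2/125

For CES with ρ = -2, MRS = (4/2)·(t/c)^3.
At (10, 2): MRS = 2/125.
So at (10, 2) the consumer would give up 2/125 units of t for one more unit of c.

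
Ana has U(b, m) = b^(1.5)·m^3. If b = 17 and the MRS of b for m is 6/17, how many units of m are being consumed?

MU_b = 1.5·√b·m^3 and MU_m = 3·b^(1.5)·m^2.
MRS = MU_b/MU_m = (0.5)·m/b.
Substitute b = 17: MRS = m/34. Setting m/34 = 6/17 gives m = (6/17)·34 = 12.

m = 12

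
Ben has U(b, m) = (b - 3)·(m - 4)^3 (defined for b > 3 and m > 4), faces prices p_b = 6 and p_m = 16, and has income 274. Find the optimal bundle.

MU_b = (m−4)^3, MU_m = 3·(b−3)·(m−4)^2.
MRS = (1/3)·(m−4)/(b−3).
Tangency: set MRS = p_b/p_m = 6/16 = 0.375.
So (1/3)·(m − 4)/(b − 3) = 0.375, i.e. (m − 4) = 1.125·(b − 3).
Rewrite the budget in excess-of-subsistence terms: 6·(b − 3) + 16·(m − 4) = 274 − 6·3 − 16·4 = 192.
Substituting, 24·(b − 3) = 192, so b − 3 = 8 and b* = 11.
Then m − 4 = 1.125·8 = 9, so m* = 13.

b* = 11, m* = 13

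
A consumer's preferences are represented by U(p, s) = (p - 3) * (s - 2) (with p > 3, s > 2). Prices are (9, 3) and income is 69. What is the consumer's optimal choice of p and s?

MU_p = (s−2), MU_s = (p−3).
MRS = (s−2)/(p−3).
Tangency: set MRS = p_p/p_s = 9/3 = 3.
So (s − 2)/(p − 3) = 3, i.e. (s − 2) = 3·(p − 3).
Rewrite the budget in excess-of-subsistence terms: 9·(p − 3) + 3·(s − 2) = 69 − 9·3 − 3·2 = 36.
Substituting, 18·(p − 3) = 36, so p − 3 = 2 and p* = 5.
Then s − 2 = 3·2 = 6, so s* = 8.

p* = 5, s* = 8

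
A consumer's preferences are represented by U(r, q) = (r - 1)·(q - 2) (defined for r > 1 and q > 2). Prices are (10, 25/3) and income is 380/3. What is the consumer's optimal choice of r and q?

r* = 6, q* = 8

MU_r = (q−2), MU_q = (r−1).
MRS = (q−2)/(r−1).
Tangency: set MRS = p_r/p_q = 10/(25/3) = 1.2.
So (q − 2)/(r − 1) = 1.2, i.e. (q − 2) = 1.2·(r − 1).
Rewrite the budget in excess-of-subsistence terms: 10·(r − 1) + (25/3)·(q − 2) = 380/3 − 10·1 − (25/3)·2 = 100.
Substituting, 20·(r − 1) = 100, so r − 1 = 5 and r* = 6.
Then q − 2 = 1.2·5 = 6, so q* = 8.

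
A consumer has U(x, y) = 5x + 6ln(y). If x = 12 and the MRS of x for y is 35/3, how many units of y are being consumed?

y = 14

MU_x = 5, MU_y = 6/y.
MRS = 5 ÷ (6/y).
MRS depends only on y: (5/6)·y = 35/3 ⇒ y = (35/3)/(5/6) = 14.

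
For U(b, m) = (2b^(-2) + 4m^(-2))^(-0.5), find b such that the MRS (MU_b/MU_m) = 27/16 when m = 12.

b = 8

For CES with ρ = -2, MRS = (2/4)·(m/b)^3.
Setting (2/4)·(12/b)^3 = 27/16 gives (12/b)^3 = 3.375, so 12/b = 1.5 and b = 8.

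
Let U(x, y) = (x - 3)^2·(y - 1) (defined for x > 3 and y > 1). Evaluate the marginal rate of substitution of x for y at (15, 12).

MRS = 11/6

MU_x = 2·(x−3)·(y−1), MU_y = (x−3)^2.
MRS = (2/1)·(y−1)/(x−3).
At (15, 12): MRS = 11/6.
So at (15, 12) the consumer would give up 11/6 units of y for one more unit of x.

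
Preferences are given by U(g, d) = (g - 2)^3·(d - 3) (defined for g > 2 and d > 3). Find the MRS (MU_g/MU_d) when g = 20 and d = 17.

MU_g = 3·(g−2)^2·(d−3), MU_d = (g−2)^3.
MRS = (3/1)·(d−3)/(g−2).
At (20, 17): MRS = 7/3.
That is, one extra unit of g is worth 7/3 units of d at the margin.

MRS = 7/3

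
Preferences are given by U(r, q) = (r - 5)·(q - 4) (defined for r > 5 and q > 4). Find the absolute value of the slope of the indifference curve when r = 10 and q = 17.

MRS = 2.6

MU_r = (q−4), MU_q = (r−5).
MRS = (q−4)/(r−5).
At (10, 17): MRS = 2.6.
So at (10, 17) the consumer would give up 2.6 units of q for one more unit of r.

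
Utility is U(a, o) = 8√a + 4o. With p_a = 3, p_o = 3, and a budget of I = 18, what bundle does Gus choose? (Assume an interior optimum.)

a* = 1, o* = 5

MU_a = 8/(2√a), MU_o = 4.
MRS = 8/(2√a) ÷ 4.
Tangency: set MRS = p_a/p_o = 3/3 = 1.
MRS depends only on a: 1/√a = 1 ⇒ √a = 1/1 = 1 ⇒ a* = 1.
From the budget, 3·o = 18 − 3·1 = 15, so o* = 5.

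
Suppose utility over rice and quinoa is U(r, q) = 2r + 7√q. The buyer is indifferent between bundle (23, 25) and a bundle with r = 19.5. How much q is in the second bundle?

q = 36

U(23, 25) = 81.
Set U(19.5, q) = 81 and solve.
With r = 19.5: 7√q = 81 − 2·19.5 = 42, so √q = 6 and q = 36.
Check: U(19.5, 36) = 81.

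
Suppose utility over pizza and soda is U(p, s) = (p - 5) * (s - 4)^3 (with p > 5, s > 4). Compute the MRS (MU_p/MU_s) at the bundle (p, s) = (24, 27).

MRS = 23/57

MU_p = (s−4)^3, MU_s = 3·(p−5)·(s−4)^2.
MRS = (1/3)·(s−4)/(p−5).
At (24, 27): MRS = 23/57.
The indifference curve has slope −23/57 at this bundle.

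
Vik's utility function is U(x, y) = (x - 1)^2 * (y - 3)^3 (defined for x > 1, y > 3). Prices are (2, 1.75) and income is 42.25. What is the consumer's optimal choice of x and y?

MU_x = 2·(x−1)·(y−3)^3, MU_y = 3·(x−1)^2·(y−3)^2.
MRS = (2/3)·(y−3)/(x−1).
Tangency: set MRS = p_x/p_y = 2/1.75 = 8/7.
So (2/3)·(y − 3)/(x − 1) = 8/7, i.e. (y − 3) = (12/7)·(x − 1).
Rewrite the budget in excess-of-subsistence terms: 2·(x − 1) + 1.75·(y − 3) = 42.25 − 2·1 − 1.75·3 = 35.
Substituting, 5·(x − 1) = 35, so x − 1 = 7 and x* = 8.
Then y − 3 = (12/7)·7 = 12, so y* = 15.

x* = 8, y* = 15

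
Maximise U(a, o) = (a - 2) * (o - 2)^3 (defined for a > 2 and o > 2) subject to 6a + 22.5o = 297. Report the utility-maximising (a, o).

a* = 12, o* = 10

MU_a = (o−2)^3, MU_o = 3·(a−2)·(o−2)^2.
MRS = (1/3)·(o−2)/(a−2).
Tangency: set MRS = p_a/p_o = 6/22.5 = 4/15.
So (1/3)·(o − 2)/(a − 2) = 4/15, i.e. (o − 2) = 0.8·(a − 2).
Rewrite the budget in excess-of-subsistence terms: 6·(a − 2) + 22.5·(o − 2) = 297 − 6·2 − 22.5·2 = 240.
Substituting, 24·(a − 2) = 240, so a − 2 = 10 and a* = 12.
Then o − 2 = 0.8·10 = 8, so o* = 10.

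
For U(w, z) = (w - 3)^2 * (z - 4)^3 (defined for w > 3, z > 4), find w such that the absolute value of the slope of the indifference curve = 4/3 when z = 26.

MU_w = 2·(w−3)·(z−4)^3, MU_z = 3·(w−3)^2·(z−4)^2.
MRS = (2/3)·(z−4)/(w−3).
Substitute z = 26: MRS = (44/3)/(w − 3). Setting this equal to 4/3 gives w − 3 = (44/3)/(4/3) = 11, so w = 14.

w = 14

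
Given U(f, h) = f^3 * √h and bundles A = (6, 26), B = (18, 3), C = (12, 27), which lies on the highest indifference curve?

Bundle B

Evaluate utility at each bundle:
U(A) = 1101.388.
U(B) = 10101.320.
U(C) = 8978.951.
Highest utility is B, so B ≻ C ≻ A.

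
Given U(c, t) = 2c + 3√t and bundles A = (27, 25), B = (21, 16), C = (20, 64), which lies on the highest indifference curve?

Evaluate utility at each bundle:
U(A) = 69.000.
U(B) = 54.000.
U(C) = 64.000.
Highest utility is A, so A ≻ C ≻ B.

Bundle A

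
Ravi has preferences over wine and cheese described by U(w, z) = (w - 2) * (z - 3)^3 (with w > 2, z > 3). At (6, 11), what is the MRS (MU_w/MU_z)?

MU_w = (z−3)^3, MU_z = 3·(w−2)·(z−3)^2.
MRS = (1/3)·(z−3)/(w−2).
At (6, 11): MRS = 2/3.
So at (6, 11) the consumer would give up 2/3 units of z for one more unit of w.

MRS = 2/3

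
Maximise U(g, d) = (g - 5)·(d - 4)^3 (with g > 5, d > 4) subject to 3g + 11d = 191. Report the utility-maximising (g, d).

g* = 16, d* = 13

MU_g = (d−4)^3, MU_d = 3·(g−5)·(d−4)^2.
MRS = (1/3)·(d−4)/(g−5).
Tangency: set MRS = p_g/p_d = 3/11.
So (1/3)·(d − 4)/(g − 5) = 3/11, i.e. (d − 4) = (9/11)·(g − 5).
Rewrite the budget in excess-of-subsistence terms: 3·(g − 5) + 11·(d − 4) = 191 − 3·5 − 11·4 = 132.
Substituting, 12·(g − 5) = 132, so g − 5 = 11 and g* = 16.
Then d − 4 = (9/11)·11 = 9, so d* = 13.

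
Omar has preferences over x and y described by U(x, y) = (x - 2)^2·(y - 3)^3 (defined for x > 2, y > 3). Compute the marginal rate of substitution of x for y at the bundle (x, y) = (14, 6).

MRS = 1/6

MU_x = 2·(x−2)·(y−3)^3, MU_y = 3·(x−2)^2·(y−3)^2.
MRS = (2/3)·(y−3)/(x−2).
At (14, 6): MRS = 1/6.
So at (14, 6) the consumer would give up 1/6 units of y for one more unit of x.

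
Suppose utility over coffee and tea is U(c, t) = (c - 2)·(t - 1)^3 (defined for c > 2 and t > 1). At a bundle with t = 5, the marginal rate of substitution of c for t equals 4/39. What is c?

MU_c = (t−1)^3, MU_t = 3·(c−2)·(t−1)^2.
MRS = (1/3)·(t−1)/(c−2).
Substitute t = 5: MRS = (4/3)/(c − 2). Setting this equal to 4/39 gives c − 2 = (4/3)/(4/39) = 13, so c = 15.

c = 15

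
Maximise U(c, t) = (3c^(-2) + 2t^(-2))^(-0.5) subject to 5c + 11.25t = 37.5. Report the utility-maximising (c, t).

c* = 3, t* = 2

For CES with ρ = -2, MRS = (3/2)·(t/c)^3.
Tangency: set MRS = p_c/p_t = 5/11.25 = 4/9.
So (t/c)^3 = 8/27; taking the cube root, t/c = 2/3, i.e. t = (2/3)·c.
Substitute into the budget 5·c + 11.25·t = 37.5: 12.5·c = 37.5, so c* = 3 and t* = (2/3)·3 = 2.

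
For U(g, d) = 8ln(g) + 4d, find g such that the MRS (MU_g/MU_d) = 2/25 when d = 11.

g = 25

MU_g = 8/g, MU_d = 4.
MRS = 8/g ÷ 4.
MRS depends only on g: 2/g = 2/25 ⇒ g = 2/(2/25) = 25.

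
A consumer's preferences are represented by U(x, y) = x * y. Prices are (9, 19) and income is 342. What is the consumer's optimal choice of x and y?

x* = 19, y* = 9

MU_x = y and MU_y = x.
MRS = MU_x/MU_y = y/x.
Tangency: set MRS = p_x/p_y = 9/19.
So y/x = 9/19, i.e. y = (9/19)·x.
Substitute into the budget 9·x + 19·y = 342: 18·x = 342, so x* = 19.
Then y* = (9/19)·19 = 9.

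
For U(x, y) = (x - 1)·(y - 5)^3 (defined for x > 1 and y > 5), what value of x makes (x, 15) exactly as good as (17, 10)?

x = 3

U(17, 10) = 2000.
Set U(x, 15) = 2000 and solve.
With y = 15: (15 − 5)^3 = 1000, so (x − 1) = 2000/1000 = 2.
So x = 1 + 2 = 3.
Check: U(3, 15) = 2000.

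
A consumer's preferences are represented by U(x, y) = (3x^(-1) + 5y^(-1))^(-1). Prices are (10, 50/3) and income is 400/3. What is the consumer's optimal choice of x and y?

For CES with ρ = -1, MRS = (3/5)·(y/x)^2.
Tangency: set MRS = p_x/p_y = 10/(50/3) = 0.6.
So (y/x)^2 = 1; taking the square root, y/x = 1, i.e. y = x.
Substitute into the budget 10·x + (50/3)·y = 400/3: (80/3)·x = 400/3, so x* = 5 and y* = 5.

x* = 5, y* = 5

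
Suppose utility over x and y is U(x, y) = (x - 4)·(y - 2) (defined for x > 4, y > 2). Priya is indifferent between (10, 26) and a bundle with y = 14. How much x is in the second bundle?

U(10, 26) = 144.
Set U(x, 14) = 144 and solve.
With y = 14: (14 − 2) = 12, so (x − 4) = 144/12 = 12.
So x = 4 + 12 = 16.
Check: U(16, 14) = 144.

x = 16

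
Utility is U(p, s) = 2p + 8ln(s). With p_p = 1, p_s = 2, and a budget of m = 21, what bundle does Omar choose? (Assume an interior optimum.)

p* = 17, s* = 2

MU_p = 2, MU_s = 8/s.
MRS = 2 ÷ (8/s).
Tangency: set MRS = p_p/p_s = 1/2 = 0.5.
MRS depends only on s: 0.25·s = 0.5 ⇒ s* = 0.5/0.25 = 2.
From the budget, 1·p = 21 − 2·2 = 17, so p* = 17.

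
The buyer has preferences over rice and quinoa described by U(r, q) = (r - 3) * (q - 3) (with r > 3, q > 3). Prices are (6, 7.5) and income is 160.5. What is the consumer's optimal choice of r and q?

MU_r = (q−3), MU_q = (r−3).
MRS = (q−3)/(r−3).
Tangency: set MRS = p_r/p_q = 6/7.5 = 0.8.
So (q − 3)/(r − 3) = 0.8, i.e. (q − 3) = 0.8·(r − 3).
Rewrite the budget in excess-of-subsistence terms: 6·(r − 3) + 7.5·(q − 3) = 160.5 − 6·3 − 7.5·3 = 120.
Substituting, 12·(r − 3) = 120, so r − 3 = 10 and r* = 13.
Then q − 3 = 0.8·10 = 8, so q* = 11.

r* = 13, q* = 11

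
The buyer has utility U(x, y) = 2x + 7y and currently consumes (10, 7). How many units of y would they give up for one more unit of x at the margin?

MU_x = 2, MU_y = 7, so MRS = 2/7 at every bundle.
At (10, 7): MRS = 2/7.
So at (10, 7) the consumer would give up 2/7 units of y for one more unit of x.

MRS = 2/7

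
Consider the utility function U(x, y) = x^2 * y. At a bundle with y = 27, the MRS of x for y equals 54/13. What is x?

x = 13

MU_x = 2·x·y and MU_y = x^2.
MRS = MU_x/MU_y = (2/1)·y/x.
Substitute y = 27: MRS = 54/x. Setting 54/x = 54/13 gives x = 54/(54/13) = 13.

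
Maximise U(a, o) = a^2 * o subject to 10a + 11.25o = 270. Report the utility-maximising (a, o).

a* = 18, o* = 8

MU_a = 2·a·o and MU_o = a^2.
MRS = MU_a/MU_o = (2/1)·o/a.
Tangency: set MRS = p_a/p_o = 10/11.25 = 8/9.
So (2/1)·o/a = 8/9, i.e. o = (4/9)·a.
Substitute into the budget 10·a + 11.25·o = 270: 15·a = 270, so a* = 18.
Then o* = (4/9)·18 = 8.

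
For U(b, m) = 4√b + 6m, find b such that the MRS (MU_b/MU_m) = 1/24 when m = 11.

MU_b = 4/(2√b), MU_m = 6.
MRS = 4/(2√b) ÷ 6.
MRS depends only on b: (1/3)/√b = 1/24 ⇒ √b = (1/3)/(1/24) = 8 ⇒ b = 64.

b = 64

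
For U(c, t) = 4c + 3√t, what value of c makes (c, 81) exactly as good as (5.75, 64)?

U(5.75, 64) = 47.
Set U(c, 81) = 47 and solve.
With t = 81: √81 = 9, so 4c = 47 − 3·9 = 20 and c = 5.
Check: U(5, 81) = 47.

c = 5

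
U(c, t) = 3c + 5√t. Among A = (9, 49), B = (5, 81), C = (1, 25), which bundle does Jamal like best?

Bundle A

Evaluate utility at each bundle:
U(A) = 62.000.
U(B) = 60.000.
U(C) = 28.000.
Highest utility is A, so A ≻ B ≻ C.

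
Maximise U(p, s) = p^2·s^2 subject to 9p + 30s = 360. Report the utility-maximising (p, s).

p* = 20, s* = 6

MU_p = 2·p·s^2 and MU_s = 2·p^2·s.
MRS = MU_p/MU_s = s/p.
Tangency: set MRS = p_p/p_s = 9/30 = 0.3.
So s/p = 0.3, i.e. s = 0.3·p.
Substitute into the budget 9·p + 30·s = 360: 18·p = 360, so p* = 20.
Then s* = 0.3·20 = 6.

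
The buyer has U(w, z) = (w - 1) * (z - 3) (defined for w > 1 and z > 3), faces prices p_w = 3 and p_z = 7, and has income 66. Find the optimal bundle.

w* = 8, z* = 6

MU_w = (z−3), MU_z = (w−1).
MRS = (z−3)/(w−1).
Tangency: set MRS = p_w/p_z = 3/7.
So (z − 3)/(w − 1) = 3/7, i.e. (z − 3) = (3/7)·(w − 1).
Rewrite the budget in excess-of-subsistence terms: 3·(w − 1) + 7·(z − 3) = 66 − 3·1 − 7·3 = 42.
Substituting, 6·(w − 1) = 42, so w − 1 = 7 and w* = 8.
Then z − 3 = (3/7)·7 = 3, so z* = 6.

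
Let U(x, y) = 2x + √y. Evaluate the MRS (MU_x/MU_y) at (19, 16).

MU_x = 2, MU_y = 1/(2√y).
MRS = 2 ÷ (1/(2√y)).
At (19, 16): MRS = 16.
So at (19, 16) the consumer would give up 16 units of y for one more unit of x.

MRS = 16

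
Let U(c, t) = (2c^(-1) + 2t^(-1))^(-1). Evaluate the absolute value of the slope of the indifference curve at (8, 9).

For CES with ρ = -1, MRS = (t/c)^2.
At (8, 9): MRS = 81/64.
That is, one extra unit of c is worth 81/64 units of t at the margin.

MRS = 81/64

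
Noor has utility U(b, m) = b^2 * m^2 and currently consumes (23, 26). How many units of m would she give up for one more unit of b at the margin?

MRS = 26/23

MU_b = 2·b·m^2 and MU_m = 2·b^2·m.
MRS = MU_b/MU_m = m/b.
At (23, 26): MRS = 26/23.
That is, one extra unit of b is worth 26/23 units of m at the margin.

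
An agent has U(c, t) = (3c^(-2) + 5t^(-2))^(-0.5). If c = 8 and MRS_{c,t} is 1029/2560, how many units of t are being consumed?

For CES with ρ = -2, MRS = (3/5)·(t/c)^3.
Setting (3/5)·(t/8)^3 = 1029/2560 gives (t/8)^3 = 343/512, so t/8 = 0.875 and t = 7.

t = 7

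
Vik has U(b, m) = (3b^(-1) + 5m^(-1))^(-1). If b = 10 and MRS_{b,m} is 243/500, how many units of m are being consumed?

For CES with ρ = -1, MRS = (3/5)·(m/b)^2.
Setting (3/5)·(m/10)^2 = 243/500 gives (m/10)^2 = 81/100, so m/10 = 0.9 and m = 9.

m = 9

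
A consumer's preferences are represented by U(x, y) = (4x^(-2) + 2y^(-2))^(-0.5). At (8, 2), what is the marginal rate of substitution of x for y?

For CES with ρ = -2, MRS = (4/2)·(y/x)^3.
At (8, 2): MRS = 1/32.
The indifference curve has slope −1/32 at this bundle.

MRS = 1/32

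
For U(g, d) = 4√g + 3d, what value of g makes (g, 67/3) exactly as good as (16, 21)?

U(16, 21) = 79.
Set U(g, 67/3) = 79 and solve.
With d = 67/3: 4√g = 79 − 3·67/3 = 12, so √g = 3 and g = 9.
Check: U(9, 67/3) = 79.

g = 9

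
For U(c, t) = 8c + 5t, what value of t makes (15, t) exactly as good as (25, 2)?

U(25, 2) = 210.
Set U(15, t) = 210 and solve.
8·15 + 5t = 210 ⇒ 5t = 90 ⇒ t = 18.
Check: U(15, 18) = 210.

t = 18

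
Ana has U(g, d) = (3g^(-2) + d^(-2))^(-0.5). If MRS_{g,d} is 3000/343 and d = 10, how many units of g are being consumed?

For CES with ρ = -2, MRS = (3/1)·(d/g)^3.
Setting (3/1)·(10/g)^3 = 3000/343 gives (10/g)^3 = 1000/343, so 10/g = 10/7 and g = 7.

g = 7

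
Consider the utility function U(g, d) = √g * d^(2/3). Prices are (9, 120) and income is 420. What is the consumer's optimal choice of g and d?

MU_g = 0.5·g^(-0.5)·d^(2/3) and MU_d = 2/3·√g·d^(-1/3).
MRS = MU_g/MU_d = (0.75)·d/g.
Tangency: set MRS = p_g/p_d = 9/120 = 3/40.
So (0.75)·d/g = 3/40, i.e. d = 0.1·g.
Substitute into the budget 9·g + 120·d = 420: 21·g = 420, so g* = 20.
Then d* = 0.1·20 = 2.

g* = 20, d* = 2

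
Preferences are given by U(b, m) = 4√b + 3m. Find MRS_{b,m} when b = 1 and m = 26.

MRS = 2/3

MU_b = 4/(2√b), MU_m = 3.
MRS = 4/(2√b) ÷ 3.
At (1, 26): MRS = 2/3.
So at (1, 26) the consumer would give up 2/3 units of m for one more unit of b.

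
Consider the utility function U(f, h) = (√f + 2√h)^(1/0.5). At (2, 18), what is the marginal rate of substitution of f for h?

For CES with ρ = 0.5, MRS = (1/2)·√(h/f).
At (2, 18): MRS = 1.5.
The indifference curve has slope −1.5 at this bundle.

MRS = 1.5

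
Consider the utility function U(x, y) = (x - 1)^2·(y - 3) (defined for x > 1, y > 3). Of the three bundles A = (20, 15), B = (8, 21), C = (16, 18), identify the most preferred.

Evaluate utility at each bundle:
U(A) = 4332.
U(B) = 882.
U(C) = 3375.
Highest utility is A, so A ≻ C ≻ B.

Bundle A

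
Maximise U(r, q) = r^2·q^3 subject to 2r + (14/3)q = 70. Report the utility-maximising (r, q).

MU_r = 2·r·q^3 and MU_q = 3·r^2·q^2.
MRS = MU_r/MU_q = (2/3)·q/r.
Tangency: set MRS = p_r/p_q = 2/(14/3) = 3/7.
So (2/3)·q/r = 3/7, i.e. q = (9/14)·r.
Substitute into the budget 2·r + (14/3)·q = 70: 5·r = 70, so r* = 14.
Then q* = (9/14)·14 = 9.

r* = 14, q* = 9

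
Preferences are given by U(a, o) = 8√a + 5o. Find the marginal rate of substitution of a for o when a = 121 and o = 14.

MRS = 4/55

MU_a = 8/(2√a), MU_o = 5.
MRS = 8/(2√a) ÷ 5.
At (121, 14): MRS = 4/55.
So at (121, 14) the consumer would give up 4/55 units of o for one more unit of a.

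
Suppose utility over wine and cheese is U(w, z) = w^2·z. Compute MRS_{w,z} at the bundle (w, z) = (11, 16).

MU_w = 2·w·z and MU_z = w^2.
MRS = MU_w/MU_z = (2/1)·z/w.
At (11, 16): MRS = 32/11.
The indifference curve has slope −32/11 at this bundle.

MRS = 32/11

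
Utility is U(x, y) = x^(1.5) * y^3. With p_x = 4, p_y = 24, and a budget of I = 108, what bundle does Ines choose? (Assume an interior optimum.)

x* = 9, y* = 3

MU_x = 1.5·√x·y^3 and MU_y = 3·x^(1.5)·y^2.
MRS = MU_x/MU_y = (0.5)·y/x.
Tangency: set MRS = p_x/p_y = 4/24 = 1/6.
So (0.5)·y/x = 1/6, i.e. y = (1/3)·x.
Substitute into the budget 4·x + 24·y = 108: 12·x = 108, so x* = 9.
Then y* = (1/3)·9 = 3.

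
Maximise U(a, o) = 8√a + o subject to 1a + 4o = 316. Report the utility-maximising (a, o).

MU_a = 8/(2√a), MU_o = 1.
MRS = 8/(2√a) ÷ 1.
Tangency: set MRS = p_a/p_o = 1/4 = 0.25.
MRS depends only on a: 4/√a = 0.25 ⇒ √a = 4/0.25 = 16 ⇒ a* = 256.
From the budget, 4·o = 316 − 1·256 = 60, so o* = 15.

a* = 256, o* = 15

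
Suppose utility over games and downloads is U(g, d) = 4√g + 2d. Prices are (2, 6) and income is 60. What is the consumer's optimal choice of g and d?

g* = 9, d* = 7

MU_g = 4/(2√g), MU_d = 2.
MRS = 4/(2√g) ÷ 2.
Tangency: set MRS = p_g/p_d = 2/6 = 1/3.
MRS depends only on g: 1/√g = 1/3 ⇒ √g = 1/(1/3) = 3 ⇒ g* = 9.
From the budget, 6·d = 60 − 2·9 = 42, so d* = 7.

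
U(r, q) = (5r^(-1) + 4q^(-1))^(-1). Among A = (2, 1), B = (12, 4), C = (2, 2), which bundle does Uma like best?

Bundle B

Evaluate utility at each bundle:
U(A) = 0.154.
U(B) = 0.706.
U(C) = 0.222.
Highest utility is B, so B ≻ C ≻ A.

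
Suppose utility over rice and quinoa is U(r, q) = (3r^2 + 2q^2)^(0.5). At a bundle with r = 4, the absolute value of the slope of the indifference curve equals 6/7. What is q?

For CES with ρ = 2, MRS = (3/2)·(q/r)^(-1).
Setting (3/2)·(q/4)^(-1) = 6/7 gives (q/4)^(-1) = 4/7, so q/4 = 1.75 and q = 7.

q = 7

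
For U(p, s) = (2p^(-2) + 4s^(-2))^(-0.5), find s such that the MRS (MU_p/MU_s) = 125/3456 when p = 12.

s = 5

For CES with ρ = -2, MRS = (2/4)·(s/p)^3.
Setting (2/4)·(s/12)^3 = 125/3456 gives (s/12)^3 = 125/1728, so s/12 = 5/12 and s = 5.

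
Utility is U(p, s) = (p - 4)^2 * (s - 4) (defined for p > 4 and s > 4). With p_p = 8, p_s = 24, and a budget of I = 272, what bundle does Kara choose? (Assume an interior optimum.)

p* = 16, s* = 6

MU_p = 2·(p−4)·(s−4), MU_s = (p−4)^2.
MRS = (2/1)·(s−4)/(p−4).
Tangency: set MRS = p_p/p_s = 8/24 = 1/3.
So (2/1)·(s − 4)/(p − 4) = 1/3, i.e. (s − 4) = (1/6)·(p − 4).
Rewrite the budget in excess-of-subsistence terms: 8·(p − 4) + 24·(s − 4) = 272 − 8·4 − 24·4 = 144.
Substituting, 12·(p − 4) = 144, so p − 4 = 12 and p* = 16.
Then s − 4 = (1/6)·12 = 2, so s* = 6.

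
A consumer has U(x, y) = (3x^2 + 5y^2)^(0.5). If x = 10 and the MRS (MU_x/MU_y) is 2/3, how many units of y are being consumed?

For CES with ρ = 2, MRS = (3/5)·(y/x)^(-1).
Setting (3/5)·(y/10)^(-1) = 2/3 gives (y/10)^(-1) = 10/9, so y/10 = 0.9 and y = 9.

y = 9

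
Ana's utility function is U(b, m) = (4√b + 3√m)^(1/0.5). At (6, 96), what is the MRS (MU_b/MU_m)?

MRS = 16/3

For CES with ρ = 0.5, MRS = (4/3)·√(m/b).
At (6, 96): MRS = 16/3.
So at (6, 96) the consumer would give up 16/3 units of m for one more unit of b.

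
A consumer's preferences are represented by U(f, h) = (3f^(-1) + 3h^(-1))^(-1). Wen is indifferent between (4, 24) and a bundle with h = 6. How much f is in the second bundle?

U depends on (f, h) only through S = 3f^(-1) + 3h^(-1), so equal utility means equal S. At (4, 24): S = 0.875.
With h = 6: 3·6^(-1) = 0.5, so 3f^(-1) = 0.875 − 0.5 = 0.375, i.e. f^(-1) = 0.125.
Hence f = 1/0.125 = 8.
Check: U(8, 6) = 1.1429.

f = 8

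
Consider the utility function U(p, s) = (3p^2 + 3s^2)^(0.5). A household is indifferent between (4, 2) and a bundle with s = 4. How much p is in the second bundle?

p = 2

U depends on (p, s) only through S = 3p^2 + 3s^2, so equal utility means equal S. At (4, 2): S = 60.
With s = 4: 3·4^2 = 48, so 3p^2 = 60 − 48 = 12, i.e. p^2 = 4.
Hence p = √4 = 2.
Check: U(2, 4) = 7.746.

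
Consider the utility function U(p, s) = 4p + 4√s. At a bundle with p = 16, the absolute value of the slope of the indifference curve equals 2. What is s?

s = 1

MU_p = 4, MU_s = 4/(2√s).
MRS = 4 ÷ (4/(2√s)).
MRS depends only on s: 2·√s = 2 ⇒ √s = 2/2 = 1 ⇒ s = 1.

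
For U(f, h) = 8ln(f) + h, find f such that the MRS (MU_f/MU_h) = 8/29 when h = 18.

f = 29

MU_f = 8/f, MU_h = 1.
MRS = 8/f ÷ 1.
MRS depends only on f: 8/f = 8/29 ⇒ f = 8/(8/29) = 29.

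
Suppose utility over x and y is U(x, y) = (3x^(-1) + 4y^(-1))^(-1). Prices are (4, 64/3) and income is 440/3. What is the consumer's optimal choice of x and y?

For CES with ρ = -1, MRS = (3/4)·(y/x)^2.
Tangency: set MRS = p_x/p_y = 4/(64/3) = 3/16.
So (y/x)^2 = 0.25; taking the square root, y/x = 0.5, i.e. y = 0.5·x.
Substitute into the budget 4·x + (64/3)·y = 440/3: (44/3)·x = 440/3, so x* = 10 and y* = 0.5·10 = 5.

x* = 10, y* = 5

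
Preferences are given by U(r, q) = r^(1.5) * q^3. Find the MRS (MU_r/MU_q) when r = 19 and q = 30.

MRS = 15/19

MU_r = 1.5·√r·q^3 and MU_q = 3·r^(1.5)·q^2.
MRS = MU_r/MU_q = (0.5)·q/r.
At (19, 30): MRS = 15/19.
That is, one extra unit of r is worth 15/19 units of q at the margin.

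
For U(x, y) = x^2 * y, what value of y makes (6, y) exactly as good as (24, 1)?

U(24, 1) = 576.
Set U(6, y) = 576 and solve.
With x = 6: 6^2 = 36, so y = 576/36 = 16.
Check: U(6, 16) = 576.

y = 16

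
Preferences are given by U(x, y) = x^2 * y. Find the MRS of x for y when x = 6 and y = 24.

MRS = 8

MU_x = 2·x·y and MU_y = x^2.
MRS = MU_x/MU_y = (2/1)·y/x.
At (6, 24): MRS = 8.
The indifference curve has slope −8 at this bundle.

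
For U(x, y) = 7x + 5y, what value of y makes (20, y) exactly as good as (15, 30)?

U(15, 30) = 255.
Set U(20, y) = 255 and solve.
7·20 + 5y = 255 ⇒ 5y = 115 ⇒ y = 23.
Check: U(20, 23) = 255.

y = 23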